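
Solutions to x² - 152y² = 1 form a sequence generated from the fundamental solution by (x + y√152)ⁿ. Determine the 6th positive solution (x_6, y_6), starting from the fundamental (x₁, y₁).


Step 1: Find the fundamental solution (x₁, y₁) of x² - 152y² = 1.
  Expand √152 as a continued fraction. a₀ = ⌊√152⌋ = 12; iterate m_{k+1} = d_k·a_k − m_k, d_{k+1} = (152 − m_{k+1}²)/d_k, a_{k+1} = ⌊(a₀ + m_{k+1})/d_{k+1}⌋ (starting m₀ = 0, d₀ = 1), with convergents p_k = a_k·p_{k-1} + p_{k-2}, q_k = a_k·q_{k-1} + q_{k-2} (p₋₁ = 1, q₋₁ = 0):
  k = 0: a₀ = 12; p₀/q₀ = 12/1; p₀² − 152·q₀² = 144 − 152 = -8.
  k = 1: m = 12, d = 8, a = ⌊(12 + 12)/8⌋ = 3; p/q = (3·12 + 1)/(3·1 + 0) = 37/3; p² − 152·q² = 1369 − 1368 = 1.
  The first convergent with p² − 152·q² = 1 gives the fundamental solution (x₁, y₁) = (37, 3).
Step 2: Apply the recurrence (x_{n+1}, y_{n+1}) = (x₁x_n + 152y₁y_n, x₁y_n + y₁x_n) repeatedly.
  From (x_1, y_1) = (37, 3): x_2 = 37·37 + 152·3·3 = 2737; y_2 = 37·3 + 3·37 = 222.
  From (x_2, y_2) = (2737, 222): x_3 = 37·2737 + 152·3·222 = 202501; y_3 = 37·222 + 3·2737 = 16425.
  From (x_3, y_3) = (202501, 16425): x_4 = 37·202501 + 152·3·16425 = 14982337; y_4 = 37·16425 + 3·202501 = 1215228.
  From (x_4, y_4) = (14982337, 1215228): x_5 = 37·14982337 + 152·3·1215228 = 1108490437; y_5 = 37·1215228 + 3·14982337 = 89910447.
  From (x_5, y_5) = (1108490437, 89910447): x_6 = 37·1108490437 + 152·3·89910447 = 82013310001; y_6 = 37·89910447 + 3·1108490437 = 6652157850.
Step 3: Verify x_6² - 152·y_6² = 6726183017320126620001 - 6726183017320126620000 = 1 (should be 1). ✓

(x_1, y_1) = (37, 3); (x_6, y_6) = (82013310001, 6652157850).


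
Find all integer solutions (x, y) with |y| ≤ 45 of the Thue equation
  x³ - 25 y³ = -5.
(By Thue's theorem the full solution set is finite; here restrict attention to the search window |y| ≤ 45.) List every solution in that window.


The equation is x³ - 25y³ = -5. For fixed y, x³ = 25·y³ − 5, so a solution requires the RHS to be a perfect cube.
Strategy: iterate y from -45 to 45, compute RHS = 25·y³ − 5, and check whether it is a (positive or negative) perfect cube.
Check small values of y:
  y = 0: RHS = -5 is not a perfect cube.
  y = 1: RHS = 20 is not a perfect cube.
  y = -1: RHS = -30 is not a perfect cube.
  y = 2: RHS = 195 is not a perfect cube.
  y = -2: RHS = -205 is not a perfect cube.
  y = 3: RHS = 670 is not a perfect cube.
  y = -3: RHS = -680 is not a perfect cube.
Continuing the search up to |y| = 45 finds no solutions either.
No (x, y) in the scanned range satisfies the equation.

No integer solutions with |y| ≤ 45.


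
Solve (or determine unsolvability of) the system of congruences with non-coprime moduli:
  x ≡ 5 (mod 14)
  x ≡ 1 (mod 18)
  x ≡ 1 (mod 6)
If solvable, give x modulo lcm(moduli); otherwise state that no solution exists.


Moduli 14, 18, 6 are not pairwise coprime, so CRT works modulo lcm(m_i) when all pairwise compatibility conditions hold.
Pairwise compatibility: gcd(m_i, m_j) must divide a_i - a_j for every pair.
Merge one congruence at a time:
  Start: x ≡ 5 (mod 14).
  Combine with x ≡ 1 (mod 18): gcd(14, 18) = 2; 1 - 5 = -4, which IS divisible by 2, so compatible.
    Write x = 5 + 14·t and substitute into x ≡ 1 (mod 18): 14·t ≡ 1 − 5 = -4 (mod 18).
    Divide the congruence (and modulus) by g = 2: 7·t ≡ -2 (mod 9).
    Reduce coefficients mod 9: 7·t ≡ 7 (mod 9).
    The inverse of 7 mod 9 is 4 (since 7·4 = 28 = 3·9 + 1), so t ≡ 4·7 = 28 ≡ 1 (mod 9).
    Then x = 5 + 14·1 = 19, valid modulo lcm(14, 18) = 126: x ≡ 19 (mod 126).
  Combine with x ≡ 1 (mod 6): gcd(126, 6) = 6; 1 - 19 = -18, which IS divisible by 6, so compatible.
    Write x = 19 + 126·t and substitute into x ≡ 1 (mod 6): 126·t ≡ 1 − 19 = -18 (mod 6).
    Divide the congruence (and modulus) by g = 6: 21·t ≡ -3 (mod 1).
    Modulo 1 every t works; take t = 0.
    Then x = 19 + 126·0 = 19, valid modulo lcm(126, 6) = 126: x ≡ 19 (mod 126).
Verify: 19 mod 14 = 5, 19 mod 18 = 1, 19 mod 6 = 1.

x ≡ 19 (mod 126).


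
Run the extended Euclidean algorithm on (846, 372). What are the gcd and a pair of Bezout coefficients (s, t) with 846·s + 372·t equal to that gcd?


Euclidean algorithm on (846, 372) — divide until remainder is 0:
  846 = 2 · 372 + 102
  372 = 3 · 102 + 66
  102 = 1 · 66 + 36
  66 = 1 · 36 + 30
  36 = 1 · 30 + 6
  30 = 5 · 6 + 0
gcd(846, 372) = 6.
Track Bezout coefficients alongside the remainders: start with r₀ = 846 = a·1 + b·0 (s = 1, t = 0) and r₁ = 372 = a·0 + b·1 (s = 0, t = 1); each new remainder r_{k+1} = r_{k-1} − q_k·r_k inherits s_{k+1} = s_{k-1} − q_k·s_k, t_{k+1} = t_{k-1} − q_k·t_k, so r_k = a·s_k + b·t_k at every step:
  q = 2: r = 102, s = 1 − 2·0 = 1, t = 0 − 2·1 = -2  (check: 846·1 + 372·(-2) = 102)
  q = 3: r = 66, s = 0 − 3·1 = -3, t = 1 − 3·(-2) = 7  (check: 846·(-3) + 372·7 = 66)
  q = 1: r = 36, s = 1 − 1·(-3) = 4, t = -2 − 1·7 = -9  (check: 846·4 + 372·(-9) = 36)
  q = 1: r = 30, s = -3 − 1·4 = -7, t = 7 − 1·(-9) = 16  (check: 846·(-7) + 372·16 = 30)
  q = 1: r = 6, s = 4 − 1·(-7) = 11, t = -9 − 1·16 = -25  (check: 846·11 + 372·(-25) = 6)
The row with r = 6 (the gcd) gives the Bezout coefficients s = 11, t = -25.
Result: 846 · (11) + 372 · (-25) = 6.

gcd(846, 372) = 6; s = 11, t = -25 (check: 846·11 + 372·(-25) = 6).


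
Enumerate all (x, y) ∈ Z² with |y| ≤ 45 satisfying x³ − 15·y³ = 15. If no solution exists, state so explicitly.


The equation is x³ - 15y³ = 15. For fixed y, x³ = 15·y³ + 15, so a solution requires the RHS to be a perfect cube.
Strategy: iterate y from -45 to 45, compute RHS = 15·y³ + 15, and check whether it is a (positive or negative) perfect cube.
Check small values of y:
  y = 0: RHS = 15 is not a perfect cube.
  y = 1: RHS = 30 is not a perfect cube.
  y = -1: RHS = 0 = (0)³ ⇒ x = 0 works.
  y = 2: RHS = 135 is not a perfect cube.
  y = -2: RHS = -105 is not a perfect cube.
  y = 3: RHS = 420 is not a perfect cube.
  y = -3: RHS = -390 is not a perfect cube.
Continuing the search up to |y| = 45 finds no further solutions beyond those listed.
Collected solutions: (0, -1).

Solutions (with |y| ≤ 45): (0, -1).


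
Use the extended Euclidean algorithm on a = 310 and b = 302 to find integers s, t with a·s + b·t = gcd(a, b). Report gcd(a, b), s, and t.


Euclidean algorithm on (310, 302) — divide until remainder is 0:
  310 = 1 · 302 + 8
  302 = 37 · 8 + 6
  8 = 1 · 6 + 2
  6 = 3 · 2 + 0
gcd(310, 302) = 2.
Track Bezout coefficients alongside the remainders: start with r₀ = 310 = a·1 + b·0 (s = 1, t = 0) and r₁ = 302 = a·0 + b·1 (s = 0, t = 1); each new remainder r_{k+1} = r_{k-1} − q_k·r_k inherits s_{k+1} = s_{k-1} − q_k·s_k, t_{k+1} = t_{k-1} − q_k·t_k, so r_k = a·s_k + b·t_k at every step:
  q = 1: r = 8, s = 1 − 1·0 = 1, t = 0 − 1·1 = -1  (check: 310·1 + 302·(-1) = 8)
  q = 37: r = 6, s = 0 − 37·1 = -37, t = 1 − 37·(-1) = 38  (check: 310·(-37) + 302·38 = 6)
  q = 1: r = 2, s = 1 − 1·(-37) = 38, t = -1 − 1·38 = -39  (check: 310·38 + 302·(-39) = 2)
The row with r = 2 (the gcd) gives the Bezout coefficients s = 38, t = -39.
Result: 310 · (38) + 302 · (-39) = 2.

gcd(310, 302) = 2; s = 38, t = -39 (check: 310·38 + 302·(-39) = 2).


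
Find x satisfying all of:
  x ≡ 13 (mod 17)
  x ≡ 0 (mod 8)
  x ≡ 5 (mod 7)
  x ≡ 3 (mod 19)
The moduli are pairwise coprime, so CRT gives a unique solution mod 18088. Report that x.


Product of moduli M = 17 · 8 · 7 · 19 = 18088.
Merge one congruence at a time:
  Start: x ≡ 13 (mod 17).
  Combine with x ≡ 0 (mod 8); new modulus lcm = 136.
    Write x = 13 + 17·t and substitute into x ≡ 0 (mod 8): 17·t ≡ 0 − 13 = -13 (mod 8).
    Reduce coefficients mod 8: 1·t ≡ 3 (mod 8).
    So t ≡ 3 (mod 8).
    Then x = 13 + 17·3 = 64, valid modulo lcm(17, 8) = 136: x ≡ 64 (mod 136).
  Combine with x ≡ 5 (mod 7); new modulus lcm = 952.
    Write x = 64 + 136·t and substitute into x ≡ 5 (mod 7): 136·t ≡ 5 − 64 = -59 (mod 7).
    Reduce coefficients mod 7: 3·t ≡ 4 (mod 7).
    The inverse of 3 mod 7 is 5 (since 3·5 = 15 = 2·7 + 1), so t ≡ 5·4 = 20 ≡ 6 (mod 7).
    Then x = 64 + 136·6 = 880, valid modulo lcm(136, 7) = 952: x ≡ 880 (mod 952).
  Combine with x ≡ 3 (mod 19); new modulus lcm = 18088.
    Write x = 880 + 952·t and substitute into x ≡ 3 (mod 19): 952·t ≡ 3 − 880 = -877 (mod 19).
    Reduce coefficients mod 19: 2·t ≡ 16 (mod 19).
    The inverse of 2 mod 19 is 10 (since 2·10 = 20 = 1·19 + 1), so t ≡ 10·16 = 160 ≡ 8 (mod 19).
    Then x = 880 + 952·8 = 8496, valid modulo lcm(952, 19) = 18088: x ≡ 8496 (mod 18088).
Verify against each original: 8496 mod 17 = 13, 8496 mod 8 = 0, 8496 mod 7 = 5, 8496 mod 19 = 3.

x ≡ 8496 (mod 18088).


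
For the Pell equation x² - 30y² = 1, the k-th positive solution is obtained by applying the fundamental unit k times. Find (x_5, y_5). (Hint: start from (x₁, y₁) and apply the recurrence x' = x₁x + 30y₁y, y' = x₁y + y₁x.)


Step 1: Find the fundamental solution (x₁, y₁) of x² - 30y² = 1.
  Expand √30 as a continued fraction. a₀ = ⌊√30⌋ = 5; iterate m_{k+1} = d_k·a_k − m_k, d_{k+1} = (30 − m_{k+1}²)/d_k, a_{k+1} = ⌊(a₀ + m_{k+1})/d_{k+1}⌋ (starting m₀ = 0, d₀ = 1), with convergents p_k = a_k·p_{k-1} + p_{k-2}, q_k = a_k·q_{k-1} + q_{k-2} (p₋₁ = 1, q₋₁ = 0):
  k = 0: a₀ = 5; p₀/q₀ = 5/1; p₀² − 30·q₀² = 25 − 30 = -5.
  k = 1: m = 5, d = 5, a = ⌊(5 + 5)/5⌋ = 2; p/q = (2·5 + 1)/(2·1 + 0) = 11/2; p² − 30·q² = 121 − 120 = 1.
  The first convergent with p² − 30·q² = 1 gives the fundamental solution (x₁, y₁) = (11, 2).
Step 2: Apply the recurrence (x_{n+1}, y_{n+1}) = (x₁x_n + 30y₁y_n, x₁y_n + y₁x_n) repeatedly.
  From (x_1, y_1) = (11, 2): x_2 = 11·11 + 30·2·2 = 241; y_2 = 11·2 + 2·11 = 44.
  From (x_2, y_2) = (241, 44): x_3 = 11·241 + 30·2·44 = 5291; y_3 = 11·44 + 2·241 = 966.
  From (x_3, y_3) = (5291, 966): x_4 = 11·5291 + 30·2·966 = 116161; y_4 = 11·966 + 2·5291 = 21208.
  From (x_4, y_4) = (116161, 21208): x_5 = 11·116161 + 30·2·21208 = 2550251; y_5 = 11·21208 + 2·116161 = 465610.
Step 3: Verify x_5² - 30·y_5² = 6503780163001 - 6503780163000 = 1 (should be 1). ✓

(x_1, y_1) = (11, 2); (x_5, y_5) = (2550251, 465610).


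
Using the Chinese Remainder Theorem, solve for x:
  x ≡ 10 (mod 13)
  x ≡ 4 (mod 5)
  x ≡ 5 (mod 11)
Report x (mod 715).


Moduli 13, 5, 11 are pairwise coprime; by CRT there is a unique solution modulo M = 13 · 5 · 11 = 715.
Solve pairwise, accumulating the modulus:
  Start with x ≡ 10 (mod 13).
  Combine with x ≡ 4 (mod 5): since gcd(13, 5) = 1, we get a unique residue mod 65.
    Write x = 10 + 13·t and substitute into x ≡ 4 (mod 5): 13·t ≡ 4 − 10 = -6 (mod 5).
    Reduce coefficients mod 5: 3·t ≡ 4 (mod 5).
    The inverse of 3 mod 5 is 2 (since 3·2 = 6 = 1·5 + 1), so t ≡ 2·4 = 8 ≡ 3 (mod 5).
    Then x = 10 + 13·3 = 49, valid modulo lcm(13, 5) = 65: x ≡ 49 (mod 65).
  Combine with x ≡ 5 (mod 11): since gcd(65, 11) = 1, we get a unique residue mod 715.
    Write x = 49 + 65·t and substitute into x ≡ 5 (mod 11): 65·t ≡ 5 − 49 = -44 (mod 11).
    Reduce coefficients mod 11: 10·t ≡ 0 (mod 11).
    The inverse of 10 mod 11 is 10 (since 10·10 = 100 = 9·11 + 1), so t ≡ 10·0 = 0 ≡ 0 (mod 11).
    Then x = 49 + 65·0 = 49, valid modulo lcm(65, 11) = 715: x ≡ 49 (mod 715).
Verify: 49 mod 13 = 10 ✓, 49 mod 5 = 4 ✓, 49 mod 11 = 5 ✓.

x ≡ 49 (mod 715).


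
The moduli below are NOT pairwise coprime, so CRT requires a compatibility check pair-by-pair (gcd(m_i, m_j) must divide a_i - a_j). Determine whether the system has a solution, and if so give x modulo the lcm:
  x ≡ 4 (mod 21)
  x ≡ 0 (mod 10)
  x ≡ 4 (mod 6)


Moduli 21, 10, 6 are not pairwise coprime, so CRT works modulo lcm(m_i) when all pairwise compatibility conditions hold.
Pairwise compatibility: gcd(m_i, m_j) must divide a_i - a_j for every pair.
Merge one congruence at a time:
  Start: x ≡ 4 (mod 21).
  Combine with x ≡ 0 (mod 10): gcd(21, 10) = 1; 0 - 4 = -4, which IS divisible by 1, so compatible.
    Write x = 4 + 21·t and substitute into x ≡ 0 (mod 10): 21·t ≡ 0 − 4 = -4 (mod 10).
    Reduce coefficients mod 10: 1·t ≡ 6 (mod 10).
    So t ≡ 6 (mod 10).
    Then x = 4 + 21·6 = 130, valid modulo lcm(21, 10) = 210: x ≡ 130 (mod 210).
  Combine with x ≡ 4 (mod 6): gcd(210, 6) = 6; 4 - 130 = -126, which IS divisible by 6, so compatible.
    Write x = 130 + 210·t and substitute into x ≡ 4 (mod 6): 210·t ≡ 4 − 130 = -126 (mod 6).
    Divide the congruence (and modulus) by g = 6: 35·t ≡ -21 (mod 1).
    Modulo 1 every t works; take t = 0.
    Then x = 130 + 210·0 = 130, valid modulo lcm(210, 6) = 210: x ≡ 130 (mod 210).
Verify: 130 mod 21 = 4, 130 mod 10 = 0, 130 mod 6 = 4.

x ≡ 130 (mod 210).


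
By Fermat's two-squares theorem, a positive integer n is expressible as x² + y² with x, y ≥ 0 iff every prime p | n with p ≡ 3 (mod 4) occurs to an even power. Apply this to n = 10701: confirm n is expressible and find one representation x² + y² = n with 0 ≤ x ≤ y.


Step 1: Factor n = 10701 = 3^2 · 29 · 41.
Step 2: Check the mod-4 condition on each prime factor: 3 ≡ 3 (mod 4), exponent 2 (must be even); 29 ≡ 1 (mod 4), exponent 1; 41 ≡ 1 (mod 4), exponent 1.
All primes ≡ 3 (mod 4) appear to even exponent (or don't appear), so by the two-squares theorem n IS expressible as a sum of two squares.
Step 3: Build a representation. Group n = k² · m with k = 3 and m = 29 · 41 = 1189 (a product of primes ≡ 1 (mod 4)); a representation of m scales to one of n via (k·x)² + (k·y)² = k²(x² + y²). Each prime p ≡ 1 (mod 4) is itself a sum of two squares; find a² by testing p − a² for a perfect square:
  29: 29 − 1² = 28, 29 − 2² = 25 = 5² ⇒ 29 = 2² + 5².
  41: 41 − 1² = 40, 41 − 2² = 37, 41 − 3² = 32, 41 − 4² = 25 = 5² ⇒ 41 = 4² + 5².
  Combine using the Brahmagupta–Fibonacci identity (a² + b²)(c² + d²) = (ac − bd)² + (ad + bc)² = (ac + bd)² + (ad − bc)²:
  29 · 41 = 1189: from (2² + 5²)(4² + 5²), take (2·4 − 5·5, 2·5 + 5·4) = (8 − 25, 10 + 20) = (-17, 30); dropping signs (only squares matter) gives (17, 30); check 17² + 30² = 289 + 900 = 1189 ✓.
  Scale by k = 3: (3·17, 3·30) = (51, 90).
Step 4: Order so x ≤ y and verify: 51² + 90² = 2601 + 8100 = 10701 = n. ✓

n = 10701 = 51² + 90² (one valid representation with x ≤ y).


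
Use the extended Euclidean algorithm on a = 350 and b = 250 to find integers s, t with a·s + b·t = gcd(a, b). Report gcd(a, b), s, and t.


Euclidean algorithm on (350, 250) — divide until remainder is 0:
  350 = 1 · 250 + 100
  250 = 2 · 100 + 50
  100 = 2 · 50 + 0
gcd(350, 250) = 50.
Track Bezout coefficients alongside the remainders: start with r₀ = 350 = a·1 + b·0 (s = 1, t = 0) and r₁ = 250 = a·0 + b·1 (s = 0, t = 1); each new remainder r_{k+1} = r_{k-1} − q_k·r_k inherits s_{k+1} = s_{k-1} − q_k·s_k, t_{k+1} = t_{k-1} − q_k·t_k, so r_k = a·s_k + b·t_k at every step:
  q = 1: r = 100, s = 1 − 1·0 = 1, t = 0 − 1·1 = -1  (check: 350·1 + 250·(-1) = 100)
  q = 2: r = 50, s = 0 − 2·1 = -2, t = 1 − 2·(-1) = 3  (check: 350·(-2) + 250·3 = 50)
The row with r = 50 (the gcd) gives the Bezout coefficients s = -2, t = 3.
Result: 350 · (-2) + 250 · (3) = 50.

gcd(350, 250) = 50; s = -2, t = 3 (check: 350·(-2) + 250·3 = 50).


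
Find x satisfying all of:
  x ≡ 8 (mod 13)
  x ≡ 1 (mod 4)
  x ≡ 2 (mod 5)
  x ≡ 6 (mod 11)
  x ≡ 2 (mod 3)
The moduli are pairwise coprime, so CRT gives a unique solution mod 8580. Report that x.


Product of moduli M = 13 · 4 · 5 · 11 · 3 = 8580.
Merge one congruence at a time:
  Start: x ≡ 8 (mod 13).
  Combine with x ≡ 1 (mod 4); new modulus lcm = 52.
    Write x = 8 + 13·t and substitute into x ≡ 1 (mod 4): 13·t ≡ 1 − 8 = -7 (mod 4).
    Reduce coefficients mod 4: 1·t ≡ 1 (mod 4).
    So t ≡ 1 (mod 4).
    Then x = 8 + 13·1 = 21, valid modulo lcm(13, 4) = 52: x ≡ 21 (mod 52).
  Combine with x ≡ 2 (mod 5); new modulus lcm = 260.
    Write x = 21 + 52·t and substitute into x ≡ 2 (mod 5): 52·t ≡ 2 − 21 = -19 (mod 5).
    Reduce coefficients mod 5: 2·t ≡ 1 (mod 5).
    The inverse of 2 mod 5 is 3 (since 2·3 = 6 = 1·5 + 1), so t ≡ 3·1 = 3 ≡ 3 (mod 5).
    Then x = 21 + 52·3 = 177, valid modulo lcm(52, 5) = 260: x ≡ 177 (mod 260).
  Combine with x ≡ 6 (mod 11); new modulus lcm = 2860.
    Write x = 177 + 260·t and substitute into x ≡ 6 (mod 11): 260·t ≡ 6 − 177 = -171 (mod 11).
    Reduce coefficients mod 11: 7·t ≡ 5 (mod 11).
    The inverse of 7 mod 11 is 8 (since 7·8 = 56 = 5·11 + 1), so t ≡ 8·5 = 40 ≡ 7 (mod 11).
    Then x = 177 + 260·7 = 1997, valid modulo lcm(260, 11) = 2860: x ≡ 1997 (mod 2860).
  Combine with x ≡ 2 (mod 3); new modulus lcm = 8580.
    Write x = 1997 + 2860·t and substitute into x ≡ 2 (mod 3): 2860·t ≡ 2 − 1997 = -1995 (mod 3).
    Reduce coefficients mod 3: 1·t ≡ 0 (mod 3).
    So t ≡ 0 (mod 3).
    Then x = 1997 + 2860·0 = 1997, valid modulo lcm(2860, 3) = 8580: x ≡ 1997 (mod 8580).
Verify against each original: 1997 mod 13 = 8, 1997 mod 4 = 1, 1997 mod 5 = 2, 1997 mod 11 = 6, 1997 mod 3 = 2.

x ≡ 1997 (mod 8580).


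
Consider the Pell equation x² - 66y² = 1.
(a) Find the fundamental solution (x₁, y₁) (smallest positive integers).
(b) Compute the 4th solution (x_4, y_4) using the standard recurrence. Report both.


Step 1: Find the fundamental solution (x₁, y₁) of x² - 66y² = 1.
  Expand √66 as a continued fraction. a₀ = ⌊√66⌋ = 8; iterate m_{k+1} = d_k·a_k − m_k, d_{k+1} = (66 − m_{k+1}²)/d_k, a_{k+1} = ⌊(a₀ + m_{k+1})/d_{k+1}⌋ (starting m₀ = 0, d₀ = 1), with convergents p_k = a_k·p_{k-1} + p_{k-2}, q_k = a_k·q_{k-1} + q_{k-2} (p₋₁ = 1, q₋₁ = 0):
  k = 0: a₀ = 8; p₀/q₀ = 8/1; p₀² − 66·q₀² = 64 − 66 = -2.
  k = 1: m = 8, d = 2, a = ⌊(8 + 8)/2⌋ = 8; p/q = (8·8 + 1)/(8·1 + 0) = 65/8; p² − 66·q² = 4225 − 4224 = 1.
  The first convergent with p² − 66·q² = 1 gives the fundamental solution (x₁, y₁) = (65, 8).
Step 2: Apply the recurrence (x_{n+1}, y_{n+1}) = (x₁x_n + 66y₁y_n, x₁y_n + y₁x_n) repeatedly.
  From (x_1, y_1) = (65, 8): x_2 = 65·65 + 66·8·8 = 8449; y_2 = 65·8 + 8·65 = 1040.
  From (x_2, y_2) = (8449, 1040): x_3 = 65·8449 + 66·8·1040 = 1098305; y_3 = 65·1040 + 8·8449 = 135192.
  From (x_3, y_3) = (1098305, 135192): x_4 = 65·1098305 + 66·8·135192 = 142771201; y_4 = 65·135192 + 8·1098305 = 17573920.
Step 3: Verify x_4² - 66·y_4² = 20383615834982401 - 20383615834982400 = 1 (should be 1). ✓

(x_1, y_1) = (65, 8); (x_4, y_4) = (142771201, 17573920).


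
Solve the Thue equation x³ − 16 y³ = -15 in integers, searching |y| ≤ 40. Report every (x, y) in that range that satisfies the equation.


The equation is x³ - 16y³ = -15. For fixed y, x³ = 16·y³ − 15, so a solution requires the RHS to be a perfect cube.
Strategy: iterate y from -40 to 40, compute RHS = 16·y³ − 15, and check whether it is a (positive or negative) perfect cube.
Check small values of y:
  y = 0: RHS = -15 is not a perfect cube.
  y = 1: RHS = 1 = (1)³ ⇒ x = 1 works.
  y = -1: RHS = -31 is not a perfect cube.
  y = 2: RHS = 113 is not a perfect cube.
  y = -2: RHS = -143 is not a perfect cube.
  y = 3: RHS = 417 is not a perfect cube.
  y = -3: RHS = -447 is not a perfect cube.
Continuing the search up to |y| = 40 finds no further solutions beyond those listed.
Collected solutions: (1, 1).

Solutions (with |y| ≤ 40): (1, 1).


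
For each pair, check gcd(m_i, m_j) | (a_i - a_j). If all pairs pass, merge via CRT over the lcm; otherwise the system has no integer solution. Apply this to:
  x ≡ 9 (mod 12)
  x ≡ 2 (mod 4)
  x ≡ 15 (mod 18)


Moduli 12, 4, 18 are not pairwise coprime, so CRT works modulo lcm(m_i) when all pairwise compatibility conditions hold.
Pairwise compatibility: gcd(m_i, m_j) must divide a_i - a_j for every pair.
Merge one congruence at a time:
  Start: x ≡ 9 (mod 12).
  Combine with x ≡ 2 (mod 4): gcd(12, 4) = 4, and 2 - 9 = -7 is NOT divisible by 4.
    ⇒ system is inconsistent (no integer solution).

No solution (the system is inconsistent).


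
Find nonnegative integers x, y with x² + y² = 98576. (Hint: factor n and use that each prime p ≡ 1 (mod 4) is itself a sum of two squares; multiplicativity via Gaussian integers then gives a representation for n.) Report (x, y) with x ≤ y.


Step 1: Factor n = 98576 = 2^4 · 61 · 101.
Step 2: Check the mod-4 condition on each prime factor: 2 = 2 (special); 61 ≡ 1 (mod 4), exponent 1; 101 ≡ 1 (mod 4), exponent 1.
All primes ≡ 3 (mod 4) appear to even exponent (or don't appear), so by the two-squares theorem n IS expressible as a sum of two squares.
Step 3: Build a representation. Group n = k² · m with k = 4 and m = 61 · 101 = 6161 (a product of primes ≡ 1 (mod 4)); a representation of m scales to one of n via (k·x)² + (k·y)² = k²(x² + y²). Each prime p ≡ 1 (mod 4) is itself a sum of two squares; find a² by testing p − a² for a perfect square:
  61: 61 − 1² = 60, 61 − 2² = 57, 61 − 3² = 52, 61 − 4² = 45, 61 − 5² = 36 = 6² ⇒ 61 = 5² + 6².
  101: 101 − 1² = 100 = 10² ⇒ 101 = 1² + 10².
  Combine using the Brahmagupta–Fibonacci identity (a² + b²)(c² + d²) = (ac − bd)² + (ad + bc)² = (ac + bd)² + (ad − bc)²:
  61 · 101 = 6161: from (5² + 6²)(1² + 10²), take (5·1 − 6·10, 5·10 + 6·1) = (5 − 60, 50 + 6) = (-55, 56); dropping signs (only squares matter) gives (55, 56); check 55² + 56² = 3025 + 3136 = 6161 ✓.
  Scale by k = 4: (4·55, 4·56) = (220, 224).
Step 4: Order so x ≤ y and verify: 220² + 224² = 48400 + 50176 = 98576 = n. ✓

n = 98576 = 220² + 224² (one valid representation with x ≤ y).


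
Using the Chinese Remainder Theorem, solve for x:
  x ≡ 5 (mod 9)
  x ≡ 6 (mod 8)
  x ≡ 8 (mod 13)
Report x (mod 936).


Moduli 9, 8, 13 are pairwise coprime; by CRT there is a unique solution modulo M = 9 · 8 · 13 = 936.
Solve pairwise, accumulating the modulus:
  Start with x ≡ 5 (mod 9).
  Combine with x ≡ 6 (mod 8): since gcd(9, 8) = 1, we get a unique residue mod 72.
    Write x = 5 + 9·t and substitute into x ≡ 6 (mod 8): 9·t ≡ 6 − 5 = 1 (mod 8).
    Reduce coefficients mod 8: 1·t ≡ 1 (mod 8).
    So t ≡ 1 (mod 8).
    Then x = 5 + 9·1 = 14, valid modulo lcm(9, 8) = 72: x ≡ 14 (mod 72).
  Combine with x ≡ 8 (mod 13): since gcd(72, 13) = 1, we get a unique residue mod 936.
    Write x = 14 + 72·t and substitute into x ≡ 8 (mod 13): 72·t ≡ 8 − 14 = -6 (mod 13).
    Reduce coefficients mod 13: 7·t ≡ 7 (mod 13).
    The inverse of 7 mod 13 is 2 (since 7·2 = 14 = 1·13 + 1), so t ≡ 2·7 = 14 ≡ 1 (mod 13).
    Then x = 14 + 72·1 = 86, valid modulo lcm(72, 13) = 936: x ≡ 86 (mod 936).
Verify: 86 mod 9 = 5 ✓, 86 mod 8 = 6 ✓, 86 mod 13 = 8 ✓.

x ≡ 86 (mod 936).


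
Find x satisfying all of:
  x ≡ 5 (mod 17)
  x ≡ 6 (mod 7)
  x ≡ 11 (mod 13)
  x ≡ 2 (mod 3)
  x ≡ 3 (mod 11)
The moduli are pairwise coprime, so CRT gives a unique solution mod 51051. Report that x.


Product of moduli M = 17 · 7 · 13 · 3 · 11 = 51051.
Merge one congruence at a time:
  Start: x ≡ 5 (mod 17).
  Combine with x ≡ 6 (mod 7); new modulus lcm = 119.
    Write x = 5 + 17·t and substitute into x ≡ 6 (mod 7): 17·t ≡ 6 − 5 = 1 (mod 7).
    Reduce coefficients mod 7: 3·t ≡ 1 (mod 7).
    The inverse of 3 mod 7 is 5 (since 3·5 = 15 = 2·7 + 1), so t ≡ 5·1 = 5 ≡ 5 (mod 7).
    Then x = 5 + 17·5 = 90, valid modulo lcm(17, 7) = 119: x ≡ 90 (mod 119).
  Combine with x ≡ 11 (mod 13); new modulus lcm = 1547.
    Write x = 90 + 119·t and substitute into x ≡ 11 (mod 13): 119·t ≡ 11 − 90 = -79 (mod 13).
    Reduce coefficients mod 13: 2·t ≡ 12 (mod 13).
    The inverse of 2 mod 13 is 7 (since 2·7 = 14 = 1·13 + 1), so t ≡ 7·12 = 84 ≡ 6 (mod 13).
    Then x = 90 + 119·6 = 804, valid modulo lcm(119, 13) = 1547: x ≡ 804 (mod 1547).
  Combine with x ≡ 2 (mod 3); new modulus lcm = 4641.
    Write x = 804 + 1547·t and substitute into x ≡ 2 (mod 3): 1547·t ≡ 2 − 804 = -802 (mod 3).
    Reduce coefficients mod 3: 2·t ≡ 2 (mod 3).
    The inverse of 2 mod 3 is 2 (since 2·2 = 4 = 1·3 + 1), so t ≡ 2·2 = 4 ≡ 1 (mod 3).
    Then x = 804 + 1547·1 = 2351, valid modulo lcm(1547, 3) = 4641: x ≡ 2351 (mod 4641).
  Combine with x ≡ 3 (mod 11); new modulus lcm = 51051.
    Write x = 2351 + 4641·t and substitute into x ≡ 3 (mod 11): 4641·t ≡ 3 − 2351 = -2348 (mod 11).
    Reduce coefficients mod 11: 10·t ≡ 6 (mod 11).
    The inverse of 10 mod 11 is 10 (since 10·10 = 100 = 9·11 + 1), so t ≡ 10·6 = 60 ≡ 5 (mod 11).
    Then x = 2351 + 4641·5 = 25556, valid modulo lcm(4641, 11) = 51051: x ≡ 25556 (mod 51051).
Verify against each original: 25556 mod 17 = 5, 25556 mod 7 = 6, 25556 mod 13 = 11, 25556 mod 3 = 2, 25556 mod 11 = 3.

x ≡ 25556 (mod 51051).


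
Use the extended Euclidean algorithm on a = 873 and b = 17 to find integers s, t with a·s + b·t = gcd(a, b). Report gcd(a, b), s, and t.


Euclidean algorithm on (873, 17) — divide until remainder is 0:
  873 = 51 · 17 + 6
  17 = 2 · 6 + 5
  6 = 1 · 5 + 1
  5 = 5 · 1 + 0
gcd(873, 17) = 1.
Track Bezout coefficients alongside the remainders: start with r₀ = 873 = a·1 + b·0 (s = 1, t = 0) and r₁ = 17 = a·0 + b·1 (s = 0, t = 1); each new remainder r_{k+1} = r_{k-1} − q_k·r_k inherits s_{k+1} = s_{k-1} − q_k·s_k, t_{k+1} = t_{k-1} − q_k·t_k, so r_k = a·s_k + b·t_k at every step:
  q = 51: r = 6, s = 1 − 51·0 = 1, t = 0 − 51·1 = -51  (check: 873·1 + 17·(-51) = 6)
  q = 2: r = 5, s = 0 − 2·1 = -2, t = 1 − 2·(-51) = 103  (check: 873·(-2) + 17·103 = 5)
  q = 1: r = 1, s = 1 − 1·(-2) = 3, t = -51 − 1·103 = -154  (check: 873·3 + 17·(-154) = 1)
The row with r = 1 (the gcd) gives the Bezout coefficients s = 3, t = -154.
Result: 873 · (3) + 17 · (-154) = 1.

gcd(873, 17) = 1; s = 3, t = -154 (check: 873·3 + 17·(-154) = 1).


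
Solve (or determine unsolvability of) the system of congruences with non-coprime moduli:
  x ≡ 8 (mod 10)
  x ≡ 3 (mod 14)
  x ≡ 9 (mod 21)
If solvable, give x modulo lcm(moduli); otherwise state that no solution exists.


Moduli 10, 14, 21 are not pairwise coprime, so CRT works modulo lcm(m_i) when all pairwise compatibility conditions hold.
Pairwise compatibility: gcd(m_i, m_j) must divide a_i - a_j for every pair.
Merge one congruence at a time:
  Start: x ≡ 8 (mod 10).
  Combine with x ≡ 3 (mod 14): gcd(10, 14) = 2, and 3 - 8 = -5 is NOT divisible by 2.
    ⇒ system is inconsistent (no integer solution).

No solution (the system is inconsistent).


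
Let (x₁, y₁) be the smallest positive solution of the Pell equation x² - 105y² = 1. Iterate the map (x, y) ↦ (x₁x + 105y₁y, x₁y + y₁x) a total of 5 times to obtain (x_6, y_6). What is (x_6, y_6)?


Step 1: Find the fundamental solution (x₁, y₁) of x² - 105y² = 1.
  Expand √105 as a continued fraction. a₀ = ⌊√105⌋ = 10; iterate m_{k+1} = d_k·a_k − m_k, d_{k+1} = (105 − m_{k+1}²)/d_k, a_{k+1} = ⌊(a₀ + m_{k+1})/d_{k+1}⌋ (starting m₀ = 0, d₀ = 1), with convergents p_k = a_k·p_{k-1} + p_{k-2}, q_k = a_k·q_{k-1} + q_{k-2} (p₋₁ = 1, q₋₁ = 0):
  k = 0: a₀ = 10; p₀/q₀ = 10/1; p₀² − 105·q₀² = 100 − 105 = -5.
  k = 1: m = 10, d = 5, a = ⌊(10 + 10)/5⌋ = 4; p/q = (4·10 + 1)/(4·1 + 0) = 41/4; p² − 105·q² = 1681 − 1680 = 1.
  The first convergent with p² − 105·q² = 1 gives the fundamental solution (x₁, y₁) = (41, 4).
Step 2: Apply the recurrence (x_{n+1}, y_{n+1}) = (x₁x_n + 105y₁y_n, x₁y_n + y₁x_n) repeatedly.
  From (x_1, y_1) = (41, 4): x_2 = 41·41 + 105·4·4 = 3361; y_2 = 41·4 + 4·41 = 328.
  From (x_2, y_2) = (3361, 328): x_3 = 41·3361 + 105·4·328 = 275561; y_3 = 41·328 + 4·3361 = 26892.
  From (x_3, y_3) = (275561, 26892): x_4 = 41·275561 + 105·4·26892 = 22592641; y_4 = 41·26892 + 4·275561 = 2204816.
  From (x_4, y_4) = (22592641, 2204816): x_5 = 41·22592641 + 105·4·2204816 = 1852321001; y_5 = 41·2204816 + 4·22592641 = 180768020.
  From (x_5, y_5) = (1852321001, 180768020): x_6 = 41·1852321001 + 105·4·180768020 = 151867729441; y_6 = 41·180768020 + 4·1852321001 = 14820772824.
Step 3: Verify x_6² - 105·y_6² = 23063807245564778172481 - 23063807245564778172480 = 1 (should be 1). ✓

(x_1, y_1) = (41, 4); (x_6, y_6) = (151867729441, 14820772824).


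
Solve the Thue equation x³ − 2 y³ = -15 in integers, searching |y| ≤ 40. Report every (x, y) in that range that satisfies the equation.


The equation is x³ - 2y³ = -15. For fixed y, x³ = 2·y³ − 15, so a solution requires the RHS to be a perfect cube.
Strategy: iterate y from -40 to 40, compute RHS = 2·y³ − 15, and check whether it is a (positive or negative) perfect cube.
Check small values of y:
  y = 0: RHS = -15 is not a perfect cube.
  y = 1: RHS = -13 is not a perfect cube.
  y = -1: RHS = -17 is not a perfect cube.
  y = 2: RHS = 1 = (1)³ ⇒ x = 1 works.
  y = -2: RHS = -31 is not a perfect cube.
  y = 3: RHS = 39 is not a perfect cube.
  y = -3: RHS = -69 is not a perfect cube.
Continuing the search up to |y| = 40 finds no further solutions beyond those listed.
Collected solutions: (1, 2).

Solutions (with |y| ≤ 40): (1, 2).


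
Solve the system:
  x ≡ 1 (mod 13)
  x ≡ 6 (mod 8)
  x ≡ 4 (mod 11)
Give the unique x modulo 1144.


Moduli 13, 8, 11 are pairwise coprime; by CRT there is a unique solution modulo M = 13 · 8 · 11 = 1144.
Solve pairwise, accumulating the modulus:
  Start with x ≡ 1 (mod 13).
  Combine with x ≡ 6 (mod 8): since gcd(13, 8) = 1, we get a unique residue mod 104.
    Write x = 1 + 13·t and substitute into x ≡ 6 (mod 8): 13·t ≡ 6 − 1 = 5 (mod 8).
    Reduce coefficients mod 8: 5·t ≡ 5 (mod 8).
    The inverse of 5 mod 8 is 5 (since 5·5 = 25 = 3·8 + 1), so t ≡ 5·5 = 25 ≡ 1 (mod 8).
    Then x = 1 + 13·1 = 14, valid modulo lcm(13, 8) = 104: x ≡ 14 (mod 104).
  Combine with x ≡ 4 (mod 11): since gcd(104, 11) = 1, we get a unique residue mod 1144.
    Write x = 14 + 104·t and substitute into x ≡ 4 (mod 11): 104·t ≡ 4 − 14 = -10 (mod 11).
    Reduce coefficients mod 11: 5·t ≡ 1 (mod 11).
    The inverse of 5 mod 11 is 9 (since 5·9 = 45 = 4·11 + 1), so t ≡ 9·1 = 9 ≡ 9 (mod 11).
    Then x = 14 + 104·9 = 950, valid modulo lcm(104, 11) = 1144: x ≡ 950 (mod 1144).
Verify: 950 mod 13 = 1 ✓, 950 mod 8 = 6 ✓, 950 mod 11 = 4 ✓.

x ≡ 950 (mod 1144).


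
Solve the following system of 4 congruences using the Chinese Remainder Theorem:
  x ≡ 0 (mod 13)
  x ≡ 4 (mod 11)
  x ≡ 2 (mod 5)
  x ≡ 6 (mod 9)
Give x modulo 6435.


Product of moduli M = 13 · 11 · 5 · 9 = 6435.
Merge one congruence at a time:
  Start: x ≡ 0 (mod 13).
  Combine with x ≡ 4 (mod 11); new modulus lcm = 143.
    Write x = 0 + 13·t and substitute into x ≡ 4 (mod 11): 13·t ≡ 4 − 0 = 4 (mod 11).
    Reduce coefficients mod 11: 2·t ≡ 4 (mod 11).
    The inverse of 2 mod 11 is 6 (since 2·6 = 12 = 1·11 + 1), so t ≡ 6·4 = 24 ≡ 2 (mod 11).
    Then x = 0 + 13·2 = 26, valid modulo lcm(13, 11) = 143: x ≡ 26 (mod 143).
  Combine with x ≡ 2 (mod 5); new modulus lcm = 715.
    Write x = 26 + 143·t and substitute into x ≡ 2 (mod 5): 143·t ≡ 2 − 26 = -24 (mod 5).
    Reduce coefficients mod 5: 3·t ≡ 1 (mod 5).
    The inverse of 3 mod 5 is 2 (since 3·2 = 6 = 1·5 + 1), so t ≡ 2·1 = 2 ≡ 2 (mod 5).
    Then x = 26 + 143·2 = 312, valid modulo lcm(143, 5) = 715: x ≡ 312 (mod 715).
  Combine with x ≡ 6 (mod 9); new modulus lcm = 6435.
    Write x = 312 + 715·t and substitute into x ≡ 6 (mod 9): 715·t ≡ 6 − 312 = -306 (mod 9).
    Reduce coefficients mod 9: 4·t ≡ 0 (mod 9).
    The inverse of 4 mod 9 is 7 (since 4·7 = 28 = 3·9 + 1), so t ≡ 7·0 = 0 ≡ 0 (mod 9).
    Then x = 312 + 715·0 = 312, valid modulo lcm(715, 9) = 6435: x ≡ 312 (mod 6435).
Verify against each original: 312 mod 13 = 0, 312 mod 11 = 4, 312 mod 5 = 2, 312 mod 9 = 6.

x ≡ 312 (mod 6435).


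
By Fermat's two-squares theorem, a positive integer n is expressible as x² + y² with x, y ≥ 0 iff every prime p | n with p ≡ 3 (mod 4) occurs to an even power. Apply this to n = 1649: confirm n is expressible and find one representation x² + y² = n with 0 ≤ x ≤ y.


Step 1: Factor n = 1649 = 17 · 97.
Step 2: Check the mod-4 condition on each prime factor: 17 ≡ 1 (mod 4), exponent 1; 97 ≡ 1 (mod 4), exponent 1.
All primes ≡ 3 (mod 4) appear to even exponent (or don't appear), so by the two-squares theorem n IS expressible as a sum of two squares.
Step 3: Build a representation. Here n = 17 · 97 is a product of primes ≡ 1 (mod 4). Each prime p ≡ 1 (mod 4) is itself a sum of two squares; find a² by testing p − a² for a perfect square:
  17: 17 − 1² = 16 = 4² ⇒ 17 = 1² + 4².
  97: 97 − 1² = 96, 97 − 2² = 93, 97 − 3² = 88, 97 − 4² = 81 = 9² ⇒ 97 = 4² + 9².
  Combine using the Brahmagupta–Fibonacci identity (a² + b²)(c² + d²) = (ac − bd)² + (ad + bc)² = (ac + bd)² + (ad − bc)²:
  17 · 97 = 1649: from (1² + 4²)(4² + 9²), take (1·4 − 4·9, 1·9 + 4·4) = (4 − 36, 9 + 16) = (-32, 25); dropping signs (only squares matter) gives (32, 25); check 32² + 25² = 1024 + 625 = 1649 ✓.
Step 4: Order so x ≤ y and verify: 25² + 32² = 625 + 1024 = 1649 = n. ✓

n = 1649 = 25² + 32² (one valid representation with x ≤ y).


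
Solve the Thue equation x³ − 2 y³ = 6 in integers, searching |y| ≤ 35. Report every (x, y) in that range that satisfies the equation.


The equation is x³ - 2y³ = 6. For fixed y, x³ = 2·y³ + 6, so a solution requires the RHS to be a perfect cube.
Strategy: iterate y from -35 to 35, compute RHS = 2·y³ + 6, and check whether it is a (positive or negative) perfect cube.
Check small values of y:
  y = 0: RHS = 6 is not a perfect cube.
  y = 1: RHS = 8 = (2)³ ⇒ x = 2 works.
  y = -1: RHS = 4 is not a perfect cube.
  y = 2: RHS = 22 is not a perfect cube.
  y = -2: RHS = -10 is not a perfect cube.
  y = 3: RHS = 60 is not a perfect cube.
  y = -3: RHS = -48 is not a perfect cube.
Continuing the search up to |y| = 35 finds no further solutions beyond those listed.
Collected solutions: (2, 1).

Solutions (with |y| ≤ 35): (2, 1).


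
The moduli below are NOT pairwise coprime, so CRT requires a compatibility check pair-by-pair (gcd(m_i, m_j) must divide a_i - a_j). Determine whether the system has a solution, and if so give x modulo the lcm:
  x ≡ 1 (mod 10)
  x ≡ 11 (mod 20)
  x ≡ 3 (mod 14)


Moduli 10, 20, 14 are not pairwise coprime, so CRT works modulo lcm(m_i) when all pairwise compatibility conditions hold.
Pairwise compatibility: gcd(m_i, m_j) must divide a_i - a_j for every pair.
Merge one congruence at a time:
  Start: x ≡ 1 (mod 10).
  Combine with x ≡ 11 (mod 20): gcd(10, 20) = 10; 11 - 1 = 10, which IS divisible by 10, so compatible.
    Write x = 1 + 10·t and substitute into x ≡ 11 (mod 20): 10·t ≡ 11 − 1 = 10 (mod 20).
    Divide the congruence (and modulus) by g = 10: 1·t ≡ 1 (mod 2).
    So t ≡ 1 (mod 2).
    Then x = 1 + 10·1 = 11, valid modulo lcm(10, 20) = 20: x ≡ 11 (mod 20).
  Combine with x ≡ 3 (mod 14): gcd(20, 14) = 2; 3 - 11 = -8, which IS divisible by 2, so compatible.
    Write x = 11 + 20·t and substitute into x ≡ 3 (mod 14): 20·t ≡ 3 − 11 = -8 (mod 14).
    Divide the congruence (and modulus) by g = 2: 10·t ≡ -4 (mod 7).
    Reduce coefficients mod 7: 3·t ≡ 3 (mod 7).
    The inverse of 3 mod 7 is 5 (since 3·5 = 15 = 2·7 + 1), so t ≡ 5·3 = 15 ≡ 1 (mod 7).
    Then x = 11 + 20·1 = 31, valid modulo lcm(20, 14) = 140: x ≡ 31 (mod 140).
Verify: 31 mod 10 = 1, 31 mod 20 = 11, 31 mod 14 = 3.

x ≡ 31 (mod 140).


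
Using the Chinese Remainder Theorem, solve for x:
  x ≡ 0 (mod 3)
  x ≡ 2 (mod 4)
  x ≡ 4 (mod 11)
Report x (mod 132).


Moduli 3, 4, 11 are pairwise coprime; by CRT there is a unique solution modulo M = 3 · 4 · 11 = 132.
Solve pairwise, accumulating the modulus:
  Start with x ≡ 0 (mod 3).
  Combine with x ≡ 2 (mod 4): since gcd(3, 4) = 1, we get a unique residue mod 12.
    Write x = 0 + 3·t and substitute into x ≡ 2 (mod 4): 3·t ≡ 2 − 0 = 2 (mod 4).
    The inverse of 3 mod 4 is 3 (since 3·3 = 9 = 2·4 + 1), so t ≡ 3·2 = 6 ≡ 2 (mod 4).
    Then x = 0 + 3·2 = 6, valid modulo lcm(3, 4) = 12: x ≡ 6 (mod 12).
  Combine with x ≡ 4 (mod 11): since gcd(12, 11) = 1, we get a unique residue mod 132.
    Write x = 6 + 12·t and substitute into x ≡ 4 (mod 11): 12·t ≡ 4 − 6 = -2 (mod 11).
    Reduce coefficients mod 11: 1·t ≡ 9 (mod 11).
    So t ≡ 9 (mod 11).
    Then x = 6 + 12·9 = 114, valid modulo lcm(12, 11) = 132: x ≡ 114 (mod 132).
Verify: 114 mod 3 = 0 ✓, 114 mod 4 = 2 ✓, 114 mod 11 = 4 ✓.

x ≡ 114 (mod 132).


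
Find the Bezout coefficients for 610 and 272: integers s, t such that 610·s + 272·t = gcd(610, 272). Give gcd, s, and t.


Euclidean algorithm on (610, 272) — divide until remainder is 0:
  610 = 2 · 272 + 66
  272 = 4 · 66 + 8
  66 = 8 · 8 + 2
  8 = 4 · 2 + 0
gcd(610, 272) = 2.
Track Bezout coefficients alongside the remainders: start with r₀ = 610 = a·1 + b·0 (s = 1, t = 0) and r₁ = 272 = a·0 + b·1 (s = 0, t = 1); each new remainder r_{k+1} = r_{k-1} − q_k·r_k inherits s_{k+1} = s_{k-1} − q_k·s_k, t_{k+1} = t_{k-1} − q_k·t_k, so r_k = a·s_k + b·t_k at every step:
  q = 2: r = 66, s = 1 − 2·0 = 1, t = 0 − 2·1 = -2  (check: 610·1 + 272·(-2) = 66)
  q = 4: r = 8, s = 0 − 4·1 = -4, t = 1 − 4·(-2) = 9  (check: 610·(-4) + 272·9 = 8)
  q = 8: r = 2, s = 1 − 8·(-4) = 33, t = -2 − 8·9 = -74  (check: 610·33 + 272·(-74) = 2)
The row with r = 2 (the gcd) gives the Bezout coefficients s = 33, t = -74.
Result: 610 · (33) + 272 · (-74) = 2.

gcd(610, 272) = 2; s = 33, t = -74 (check: 610·33 + 272·(-74) = 2).


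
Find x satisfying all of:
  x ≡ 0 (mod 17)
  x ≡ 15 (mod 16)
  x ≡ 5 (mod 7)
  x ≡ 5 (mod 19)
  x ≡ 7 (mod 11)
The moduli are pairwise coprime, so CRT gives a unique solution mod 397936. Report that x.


Product of moduli M = 17 · 16 · 7 · 19 · 11 = 397936.
Merge one congruence at a time:
  Start: x ≡ 0 (mod 17).
  Combine with x ≡ 15 (mod 16); new modulus lcm = 272.
    Write x = 0 + 17·t and substitute into x ≡ 15 (mod 16): 17·t ≡ 15 − 0 = 15 (mod 16).
    Reduce coefficients mod 16: 1·t ≡ 15 (mod 16).
    So t ≡ 15 (mod 16).
    Then x = 0 + 17·15 = 255, valid modulo lcm(17, 16) = 272: x ≡ 255 (mod 272).
  Combine with x ≡ 5 (mod 7); new modulus lcm = 1904.
    Write x = 255 + 272·t and substitute into x ≡ 5 (mod 7): 272·t ≡ 5 − 255 = -250 (mod 7).
    Reduce coefficients mod 7: 6·t ≡ 2 (mod 7).
    The inverse of 6 mod 7 is 6 (since 6·6 = 36 = 5·7 + 1), so t ≡ 6·2 = 12 ≡ 5 (mod 7).
    Then x = 255 + 272·5 = 1615, valid modulo lcm(272, 7) = 1904: x ≡ 1615 (mod 1904).
  Combine with x ≡ 5 (mod 19); new modulus lcm = 36176.
    Write x = 1615 + 1904·t and substitute into x ≡ 5 (mod 19): 1904·t ≡ 5 − 1615 = -1610 (mod 19).
    Reduce coefficients mod 19: 4·t ≡ 5 (mod 19).
    The inverse of 4 mod 19 is 5 (since 4·5 = 20 = 1·19 + 1), so t ≡ 5·5 = 25 ≡ 6 (mod 19).
    Then x = 1615 + 1904·6 = 13039, valid modulo lcm(1904, 19) = 36176: x ≡ 13039 (mod 36176).
  Combine with x ≡ 7 (mod 11); new modulus lcm = 397936.
    Write x = 13039 + 36176·t and substitute into x ≡ 7 (mod 11): 36176·t ≡ 7 − 13039 = -13032 (mod 11).
    Reduce coefficients mod 11: 8·t ≡ 3 (mod 11).
    The inverse of 8 mod 11 is 7 (since 8·7 = 56 = 5·11 + 1), so t ≡ 7·3 = 21 ≡ 10 (mod 11).
    Then x = 13039 + 36176·10 = 374799, valid modulo lcm(36176, 11) = 397936: x ≡ 374799 (mod 397936).
Verify against each original: 374799 mod 17 = 0, 374799 mod 16 = 15, 374799 mod 7 = 5, 374799 mod 19 = 5, 374799 mod 11 = 7.

x ≡ 374799 (mod 397936).
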